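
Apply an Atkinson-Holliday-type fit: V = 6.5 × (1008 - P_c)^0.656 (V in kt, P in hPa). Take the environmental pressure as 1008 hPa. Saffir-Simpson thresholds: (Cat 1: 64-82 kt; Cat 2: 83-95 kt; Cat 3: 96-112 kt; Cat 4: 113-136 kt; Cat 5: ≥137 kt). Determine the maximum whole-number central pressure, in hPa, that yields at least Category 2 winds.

959 hPa

Category 2 begins at V = 83 kt.
Required ΔP = (83/6.5)^(1/0.656) = 12.769^1.524 ≈ 48.55 hPa.
P_c ≤ 1008 − 48.55 = 959.45, so the highest integer P_c is 959 hPa.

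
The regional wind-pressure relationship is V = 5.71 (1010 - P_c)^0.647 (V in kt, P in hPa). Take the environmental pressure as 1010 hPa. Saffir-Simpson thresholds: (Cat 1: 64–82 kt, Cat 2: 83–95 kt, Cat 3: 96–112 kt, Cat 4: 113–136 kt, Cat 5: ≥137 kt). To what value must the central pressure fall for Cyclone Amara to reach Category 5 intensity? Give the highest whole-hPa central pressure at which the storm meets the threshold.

Category 5 begins at V = 137 kt.
Required ΔP = (137/5.71)^(1/0.647) = 23.993^1.546 ≈ 135.85 hPa.
P_c ≤ 1010 − 135.85 = 874.15, so the highest integer P_c is 874 hPa.

874 hPa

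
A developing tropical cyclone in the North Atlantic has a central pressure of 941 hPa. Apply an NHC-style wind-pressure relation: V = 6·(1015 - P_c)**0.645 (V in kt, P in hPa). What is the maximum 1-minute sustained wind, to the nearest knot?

96 kt

ΔP = 1015 − 941 = 74 hPa.
74^0.645 ≈ 16.057.
V ≈ 6 × 16.057 ≈ 96.3 kt.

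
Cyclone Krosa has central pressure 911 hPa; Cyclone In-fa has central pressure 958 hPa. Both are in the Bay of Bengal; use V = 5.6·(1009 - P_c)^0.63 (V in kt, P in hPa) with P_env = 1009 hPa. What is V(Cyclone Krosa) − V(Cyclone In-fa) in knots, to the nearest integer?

34 kt

Cyclone Krosa: ΔP = 98; V ≈ 5.6 × 98^0.63 ≈ 100.61 kt.
Cyclone In-fa: ΔP = 51; V ≈ 5.6 × 51^0.63 ≈ 66.67 kt.
Difference ≈ 100.61 − 66.67 = 33.94 → 34 kt.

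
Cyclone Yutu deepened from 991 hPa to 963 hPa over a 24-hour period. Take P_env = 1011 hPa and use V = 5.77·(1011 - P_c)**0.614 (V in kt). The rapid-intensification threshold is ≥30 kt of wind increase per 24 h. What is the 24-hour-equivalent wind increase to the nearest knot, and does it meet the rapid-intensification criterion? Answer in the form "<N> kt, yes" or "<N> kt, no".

V₁: ΔP = 20, V ≈ 5.77 × 20^0.614 ≈ 36.31 kt.
V₂: ΔP = 48, V ≈ 5.77 × 48^0.614 ≈ 62.15 kt.
ΔV over 24 h = 25.84 kt → 24 h equivalent = 25.84 × 24/24 ≈ 25.84 kt.
26 kt < 30 kt ⇒ not rapid intensification.

26 kt, no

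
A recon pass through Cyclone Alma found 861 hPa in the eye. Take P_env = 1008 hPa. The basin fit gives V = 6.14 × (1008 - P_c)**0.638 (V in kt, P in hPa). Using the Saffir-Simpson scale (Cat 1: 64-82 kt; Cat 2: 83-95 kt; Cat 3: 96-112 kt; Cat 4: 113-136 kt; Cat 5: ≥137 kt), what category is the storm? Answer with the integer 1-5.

5

ΔP = 1008 − 861 = 147 hPa.
V ≈ 6.14 × 147^0.638 = 6.14 × 24.14 ≈ 148 kt.
148 kt falls in the Category 5 band.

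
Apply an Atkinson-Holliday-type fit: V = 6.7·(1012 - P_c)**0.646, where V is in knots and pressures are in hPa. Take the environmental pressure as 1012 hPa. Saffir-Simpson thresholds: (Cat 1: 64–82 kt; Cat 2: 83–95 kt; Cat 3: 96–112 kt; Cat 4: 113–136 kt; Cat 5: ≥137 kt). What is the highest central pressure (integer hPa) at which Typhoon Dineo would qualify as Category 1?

979 hPa

Category 1 begins at V = 64 kt.
Required ΔP = (64/6.7)^(1/0.646) = 9.552^1.548 ≈ 32.90 hPa.
P_c ≤ 1012 − 32.90 = 979.10, so the highest integer P_c is 979 hPa.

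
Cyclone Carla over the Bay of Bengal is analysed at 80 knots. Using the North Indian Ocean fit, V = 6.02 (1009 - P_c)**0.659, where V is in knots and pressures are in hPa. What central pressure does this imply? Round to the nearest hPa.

ΔP = (V / 6.02)^(1/0.659) = (80/6.02)^1.517.
80/6.02 = 13.289; 13.289^1.517 ≈ 50.68 hPa.
P_c = 1009 − 50.68 = 958.32 ≈ 958 hPa.

958 hPa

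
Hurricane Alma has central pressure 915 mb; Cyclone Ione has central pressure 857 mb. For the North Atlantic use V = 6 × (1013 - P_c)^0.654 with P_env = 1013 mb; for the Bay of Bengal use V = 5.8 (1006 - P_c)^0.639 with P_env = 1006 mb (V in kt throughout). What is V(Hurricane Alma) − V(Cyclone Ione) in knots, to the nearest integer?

Hurricane Alma: ΔP = 98; V ≈ 6 × 98^0.654 ≈ 120.34 kt.
Cyclone Ione: ΔP = 149; V ≈ 5.8 × 149^0.639 ≈ 141.94 kt.
Difference ≈ 120.34 − 141.94 = -21.60 → -22 kt.

-22 kt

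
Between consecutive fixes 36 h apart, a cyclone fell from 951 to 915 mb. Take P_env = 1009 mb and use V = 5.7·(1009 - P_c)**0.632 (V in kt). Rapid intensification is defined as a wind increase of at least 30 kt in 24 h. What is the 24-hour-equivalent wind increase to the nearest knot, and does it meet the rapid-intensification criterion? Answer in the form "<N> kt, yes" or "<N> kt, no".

18 kt, no

V₁: ΔP = 58, V ≈ 5.7 × 58^0.632 ≈ 74.19 kt.
V₂: ΔP = 94, V ≈ 5.7 × 94^0.632 ≈ 100.67 kt.
ΔV over 36 h = 26.48 kt → 24 h equivalent = 26.48 × 24/36 ≈ 17.65 kt.
18 kt < 30 kt ⇒ not rapid intensification.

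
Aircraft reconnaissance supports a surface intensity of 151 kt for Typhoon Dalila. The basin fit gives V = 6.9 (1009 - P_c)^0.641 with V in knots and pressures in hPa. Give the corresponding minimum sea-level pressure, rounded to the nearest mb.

886 mb

ΔP = (V / 6.9)^(1/0.641) = (151/6.9)^1.560.
151/6.9 = 21.884; 21.884^1.560 ≈ 123.22 mb.
P_c = 1009 − 123.22 = 885.78 ≈ 886 mb.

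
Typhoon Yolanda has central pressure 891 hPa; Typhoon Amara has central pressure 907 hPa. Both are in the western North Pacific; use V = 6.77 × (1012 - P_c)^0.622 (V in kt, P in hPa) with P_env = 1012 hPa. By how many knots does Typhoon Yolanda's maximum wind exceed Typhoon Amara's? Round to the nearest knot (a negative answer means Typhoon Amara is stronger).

Typhoon Yolanda: ΔP = 121; V ≈ 6.77 × 121^0.622 ≈ 133.68 kt.
Typhoon Amara: ΔP = 105; V ≈ 6.77 × 105^0.622 ≈ 122.40 kt.
Difference ≈ 133.68 − 122.40 = 11.28 → 11 kt.

11 kt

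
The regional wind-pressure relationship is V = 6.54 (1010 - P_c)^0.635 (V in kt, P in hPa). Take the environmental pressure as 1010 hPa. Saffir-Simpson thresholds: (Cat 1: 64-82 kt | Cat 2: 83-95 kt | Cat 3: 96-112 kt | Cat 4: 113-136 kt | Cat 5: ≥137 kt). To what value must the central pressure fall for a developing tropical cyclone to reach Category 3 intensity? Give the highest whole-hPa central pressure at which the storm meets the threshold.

Category 3 begins at V = 96 kt.
Required ΔP = (96/6.54)^(1/0.635) = 14.679^1.575 ≈ 68.76 hPa.
P_c ≤ 1010 − 68.76 = 941.24, so the highest integer P_c is 941 hPa.

941 hPa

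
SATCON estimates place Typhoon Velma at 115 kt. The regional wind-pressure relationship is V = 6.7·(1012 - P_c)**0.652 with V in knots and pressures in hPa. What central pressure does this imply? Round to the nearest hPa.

ΔP = (V / 6.7)^(1/0.652) = (115/6.7)^1.534.
115/6.7 = 17.164; 17.164^1.534 ≈ 78.27 hPa.
P_c = 1012 − 78.27 = 933.73 ≈ 934 hPa.

934 hPa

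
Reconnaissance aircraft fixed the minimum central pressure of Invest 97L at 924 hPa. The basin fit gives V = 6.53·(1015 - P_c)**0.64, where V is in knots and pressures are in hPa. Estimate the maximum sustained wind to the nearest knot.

117 kt

ΔP = 1015 − 924 = 91 hPa.
91^0.64 ≈ 17.939.
V ≈ 6.53 × 17.939 ≈ 117.1 kt.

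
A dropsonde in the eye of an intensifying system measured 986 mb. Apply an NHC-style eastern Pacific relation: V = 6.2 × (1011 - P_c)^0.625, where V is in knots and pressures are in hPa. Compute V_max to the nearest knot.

ΔP = 1011 − 986 = 25 mb.
25^0.625 ≈ 7.477.
V ≈ 6.2 × 7.477 ≈ 46.4 kt.

46 kt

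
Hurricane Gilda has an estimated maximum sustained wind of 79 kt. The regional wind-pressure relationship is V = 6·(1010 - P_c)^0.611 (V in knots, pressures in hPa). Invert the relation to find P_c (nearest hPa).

ΔP = (V / 6)^(1/0.611) = (79/6)^1.637.
79/6 = 13.167; 13.167^1.637 ≈ 67.95 hPa.
P_c = 1010 − 67.95 = 942.05 ≈ 942 hPa.

942 hPa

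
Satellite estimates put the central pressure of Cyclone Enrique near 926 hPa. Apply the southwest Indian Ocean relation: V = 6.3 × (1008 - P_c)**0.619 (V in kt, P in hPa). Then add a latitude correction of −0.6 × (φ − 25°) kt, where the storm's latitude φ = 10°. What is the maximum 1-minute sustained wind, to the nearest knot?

ΔP = 1008 − 926 = 82 hPa.
82^0.619 ≈ 15.299.
V ≈ 6.3 × 15.299 ≈ 96.4 kt.
Latitude correction: −0.6 × (10 − 25) = 9 kt.
Corrected V ≈ 105.4 kt → 105 kt.

105 kt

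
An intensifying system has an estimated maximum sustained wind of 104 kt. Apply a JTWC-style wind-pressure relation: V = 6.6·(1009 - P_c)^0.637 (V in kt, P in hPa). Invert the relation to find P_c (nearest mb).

ΔP = (V / 6.6)^(1/0.637) = (104/6.6)^1.570.
104/6.6 = 15.758; 15.758^1.570 ≈ 75.84 mb.
P_c = 1009 − 75.84 = 933.16 ≈ 933 mb.

933 mb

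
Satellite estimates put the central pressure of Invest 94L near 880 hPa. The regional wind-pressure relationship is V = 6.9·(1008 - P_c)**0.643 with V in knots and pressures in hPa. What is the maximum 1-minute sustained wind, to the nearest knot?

156 kt

ΔP = 1008 − 880 = 128 hPa.
128^0.643 ≈ 22.643.
V ≈ 6.9 × 22.643 ≈ 156.2 kt.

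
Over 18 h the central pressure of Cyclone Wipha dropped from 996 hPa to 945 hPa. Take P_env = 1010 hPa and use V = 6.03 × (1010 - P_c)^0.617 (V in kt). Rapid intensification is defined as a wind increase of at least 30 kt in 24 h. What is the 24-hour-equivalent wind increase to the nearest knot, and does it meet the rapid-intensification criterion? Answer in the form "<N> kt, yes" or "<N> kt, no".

V₁: ΔP = 14, V ≈ 6.03 × 14^0.617 ≈ 30.72 kt.
V₂: ΔP = 65, V ≈ 6.03 × 65^0.617 ≈ 79.23 kt.
ΔV over 18 h = 48.51 kt → 24 h equivalent = 48.51 × 24/18 ≈ 64.68 kt.
65 kt ≥ 30 kt ⇒ rapid intensification.

65 kt, yes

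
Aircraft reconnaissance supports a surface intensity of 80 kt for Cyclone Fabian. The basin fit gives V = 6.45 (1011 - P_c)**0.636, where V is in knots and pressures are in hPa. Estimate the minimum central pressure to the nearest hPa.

959 hPa

ΔP = (V / 6.45)^(1/0.636) = (80/6.45)^1.572.
80/6.45 = 12.403; 12.403^1.572 ≈ 52.41 hPa.
P_c = 1011 − 52.41 = 958.59 ≈ 959 hPa.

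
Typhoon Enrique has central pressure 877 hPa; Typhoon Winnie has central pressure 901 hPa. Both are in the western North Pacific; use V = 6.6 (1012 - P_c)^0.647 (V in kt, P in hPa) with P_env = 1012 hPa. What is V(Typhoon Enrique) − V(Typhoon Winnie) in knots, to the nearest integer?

Typhoon Enrique: ΔP = 135; V ≈ 6.6 × 135^0.647 ≈ 157.71 kt.
Typhoon Winnie: ΔP = 111; V ≈ 6.6 × 111^0.647 ≈ 138.95 kt.
Difference ≈ 157.71 − 138.95 = 18.76 → 19 kt.

19 kt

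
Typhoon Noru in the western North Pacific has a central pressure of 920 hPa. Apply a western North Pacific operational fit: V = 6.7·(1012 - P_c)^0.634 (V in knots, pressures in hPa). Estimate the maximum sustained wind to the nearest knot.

ΔP = 1012 − 920 = 92 hPa.
92^0.634 ≈ 17.581.
V ≈ 6.7 × 17.581 ≈ 117.8 kt.

118 kt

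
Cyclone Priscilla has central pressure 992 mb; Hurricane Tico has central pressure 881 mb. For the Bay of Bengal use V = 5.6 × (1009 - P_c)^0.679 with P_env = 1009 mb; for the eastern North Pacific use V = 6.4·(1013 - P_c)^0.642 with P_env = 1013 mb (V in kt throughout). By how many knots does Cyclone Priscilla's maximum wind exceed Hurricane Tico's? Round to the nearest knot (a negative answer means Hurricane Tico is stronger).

-109 kt

Cyclone Priscilla: ΔP = 17; V ≈ 5.6 × 17^0.679 ≈ 38.34 kt.
Hurricane Tico: ΔP = 132; V ≈ 6.4 × 132^0.642 ≈ 147.09 kt.
Difference ≈ 38.34 − 147.09 = -108.75 → -109 kt.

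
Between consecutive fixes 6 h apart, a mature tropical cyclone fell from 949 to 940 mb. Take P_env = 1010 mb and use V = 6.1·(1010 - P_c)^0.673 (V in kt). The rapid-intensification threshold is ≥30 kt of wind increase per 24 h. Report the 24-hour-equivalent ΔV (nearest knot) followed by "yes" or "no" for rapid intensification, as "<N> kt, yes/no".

V₁: ΔP = 61, V ≈ 6.1 × 61^0.673 ≈ 97.02 kt.
V₂: ΔP = 70, V ≈ 6.1 × 70^0.673 ≈ 106.43 kt.
ΔV over 6 h = 9.41 kt → 24 h equivalent = 9.41 × 24/6 ≈ 37.64 kt.
38 kt ≥ 30 kt ⇒ rapid intensification.

38 kt, yes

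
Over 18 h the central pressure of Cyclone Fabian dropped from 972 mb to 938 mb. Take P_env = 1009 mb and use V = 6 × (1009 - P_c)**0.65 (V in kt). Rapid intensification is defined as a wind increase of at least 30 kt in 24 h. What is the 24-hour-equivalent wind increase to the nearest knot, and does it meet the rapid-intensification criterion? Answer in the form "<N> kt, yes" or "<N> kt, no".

44 kt, yes

V₁: ΔP = 37, V ≈ 6 × 37^0.65 ≈ 62.73 kt.
V₂: ΔP = 71, V ≈ 6 × 71^0.65 ≈ 95.82 kt.
ΔV over 18 h = 33.09 kt → 24 h equivalent = 33.09 × 24/18 ≈ 44.12 kt.
44 kt ≥ 30 kt ⇒ rapid intensification.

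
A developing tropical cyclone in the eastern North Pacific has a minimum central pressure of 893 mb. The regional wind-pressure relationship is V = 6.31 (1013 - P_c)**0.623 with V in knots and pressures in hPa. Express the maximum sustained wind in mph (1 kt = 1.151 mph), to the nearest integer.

ΔP = 1013 − 893 = 120 mb.
V ≈ 6.31 × 120^0.623 = 6.31 × 19.739 ≈ 124.554 kt.
124.554 × 1.151 ≈ 143.36 mph → 143 mph.

143 mph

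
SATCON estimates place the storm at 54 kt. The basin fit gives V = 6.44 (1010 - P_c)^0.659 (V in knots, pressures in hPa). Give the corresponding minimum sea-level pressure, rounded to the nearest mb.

ΔP = (V / 6.44)^(1/0.659) = (54/6.44)^1.517.
54/6.44 = 8.385; 8.385^1.517 ≈ 25.20 mb.
P_c = 1010 − 25.20 = 984.80 ≈ 985 mb.

985 mb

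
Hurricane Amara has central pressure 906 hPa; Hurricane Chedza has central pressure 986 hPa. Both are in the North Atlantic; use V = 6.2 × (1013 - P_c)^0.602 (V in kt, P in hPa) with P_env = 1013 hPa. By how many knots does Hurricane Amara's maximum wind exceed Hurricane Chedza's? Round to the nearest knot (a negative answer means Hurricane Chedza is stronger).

Hurricane Amara: ΔP = 107; V ≈ 6.2 × 107^0.602 ≈ 103.30 kt.
Hurricane Chedza: ΔP = 27; V ≈ 6.2 × 27^0.602 ≈ 45.09 kt.
Difference ≈ 103.30 − 45.09 = 58.21 → 58 kt.

58 kt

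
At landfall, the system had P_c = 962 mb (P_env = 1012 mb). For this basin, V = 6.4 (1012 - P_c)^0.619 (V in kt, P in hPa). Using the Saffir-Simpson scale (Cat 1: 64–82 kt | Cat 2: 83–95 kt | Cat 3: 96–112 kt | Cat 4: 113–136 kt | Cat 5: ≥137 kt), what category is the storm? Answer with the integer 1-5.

1

ΔP = 1012 − 962 = 50 mb.
V ≈ 6.4 × 50^0.619 = 6.4 × 11.26 ≈ 72 kt.
72 kt falls in the Category 1 band.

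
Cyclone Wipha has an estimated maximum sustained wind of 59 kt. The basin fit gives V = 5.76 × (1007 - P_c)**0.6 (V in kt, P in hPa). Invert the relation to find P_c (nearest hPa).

959 hPa

ΔP = (V / 5.76)^(1/0.6) = (59/5.76)^1.667.
59/5.76 = 10.243; 10.243^1.667 ≈ 48.31 hPa.
P_c = 1007 − 48.31 = 958.69 ≈ 959 hPa.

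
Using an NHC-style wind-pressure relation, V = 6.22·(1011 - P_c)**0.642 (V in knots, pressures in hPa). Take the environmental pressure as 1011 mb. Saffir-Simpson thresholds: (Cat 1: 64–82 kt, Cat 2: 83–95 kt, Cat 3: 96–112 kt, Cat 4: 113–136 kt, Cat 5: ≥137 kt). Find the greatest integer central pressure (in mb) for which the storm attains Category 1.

973 mb

Category 1 begins at V = 64 kt.
Required ΔP = (64/6.22)^(1/0.642) = 10.289^1.558 ≈ 37.75 mb.
P_c ≤ 1011 − 37.75 = 973.25, so the highest integer P_c is 973 mb.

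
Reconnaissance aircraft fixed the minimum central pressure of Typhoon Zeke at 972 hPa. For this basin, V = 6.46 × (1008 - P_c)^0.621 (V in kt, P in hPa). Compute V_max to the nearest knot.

60 kt

ΔP = 1008 − 972 = 36 hPa.
36^0.621 ≈ 9.257.
V ≈ 6.46 × 9.257 ≈ 59.8 kt.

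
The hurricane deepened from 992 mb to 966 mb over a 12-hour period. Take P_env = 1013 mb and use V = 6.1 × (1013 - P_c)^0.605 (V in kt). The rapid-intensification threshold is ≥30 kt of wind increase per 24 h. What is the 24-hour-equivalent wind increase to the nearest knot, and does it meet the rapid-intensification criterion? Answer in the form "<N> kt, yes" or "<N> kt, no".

48 kt, yes

V₁: ΔP = 21, V ≈ 6.1 × 21^0.605 ≈ 38.48 kt.
V₂: ΔP = 47, V ≈ 6.1 × 47^0.605 ≈ 62.65 kt.
ΔV over 12 h = 24.17 kt → 24 h equivalent = 24.17 × 24/12 ≈ 48.34 kt.
48 kt ≥ 30 kt ⇒ rapid intensification.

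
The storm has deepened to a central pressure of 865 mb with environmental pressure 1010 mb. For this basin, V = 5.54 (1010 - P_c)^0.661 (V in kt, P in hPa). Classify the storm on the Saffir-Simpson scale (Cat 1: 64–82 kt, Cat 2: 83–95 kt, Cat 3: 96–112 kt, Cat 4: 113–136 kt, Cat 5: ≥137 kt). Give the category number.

ΔP = 1010 − 865 = 145 mb.
V ≈ 5.54 × 145^0.661 = 5.54 × 26.83 ≈ 149 kt.
149 kt falls in the Category 5 band.

5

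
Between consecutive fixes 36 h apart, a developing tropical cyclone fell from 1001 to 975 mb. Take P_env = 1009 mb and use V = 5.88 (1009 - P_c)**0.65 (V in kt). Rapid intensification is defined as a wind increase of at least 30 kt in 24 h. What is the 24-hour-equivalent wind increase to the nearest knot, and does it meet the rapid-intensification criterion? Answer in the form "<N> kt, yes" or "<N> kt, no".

24 kt, no

V₁: ΔP = 8, V ≈ 5.88 × 8^0.65 ≈ 22.72 kt.
V₂: ΔP = 34, V ≈ 5.88 × 34^0.65 ≈ 58.19 kt.
ΔV over 36 h = 35.47 kt → 24 h equivalent = 35.47 × 24/36 ≈ 23.65 kt.
24 kt < 30 kt ⇒ not rapid intensification.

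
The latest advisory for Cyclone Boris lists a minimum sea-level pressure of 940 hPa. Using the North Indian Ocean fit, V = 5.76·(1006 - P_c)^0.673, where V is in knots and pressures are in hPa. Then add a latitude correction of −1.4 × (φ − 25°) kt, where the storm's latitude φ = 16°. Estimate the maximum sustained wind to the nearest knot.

109 kt

ΔP = 1006 − 940 = 66 hPa.
66^0.673 ≈ 16.771.
V ≈ 5.76 × 16.771 ≈ 96.6 kt.
Latitude correction: −1.4 × (16 − 25) = 12.6 kt.
Corrected V ≈ 109.2 kt → 109 kt.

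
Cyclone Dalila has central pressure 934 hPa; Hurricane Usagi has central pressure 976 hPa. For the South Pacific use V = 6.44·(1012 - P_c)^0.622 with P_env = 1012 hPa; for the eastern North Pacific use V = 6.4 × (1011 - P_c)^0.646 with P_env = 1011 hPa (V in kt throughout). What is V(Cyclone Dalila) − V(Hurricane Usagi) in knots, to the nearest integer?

33 kt

Cyclone Dalila: ΔP = 78; V ≈ 6.44 × 78^0.622 ≈ 96.78 kt.
Hurricane Usagi: ΔP = 35; V ≈ 6.4 × 35^0.646 ≈ 63.63 kt.
Difference ≈ 96.78 − 63.63 = 33.15 → 33 kt.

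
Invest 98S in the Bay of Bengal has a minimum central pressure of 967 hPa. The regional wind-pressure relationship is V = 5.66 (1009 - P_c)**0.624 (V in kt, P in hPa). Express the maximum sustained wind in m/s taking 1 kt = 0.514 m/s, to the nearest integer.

30 m/s

ΔP = 1009 − 967 = 42 hPa.
V ≈ 5.66 × 42^0.624 = 5.66 × 10.302 ≈ 58.307 kt.
58.307 × 0.514 ≈ 29.97 m/s → 30 m/s.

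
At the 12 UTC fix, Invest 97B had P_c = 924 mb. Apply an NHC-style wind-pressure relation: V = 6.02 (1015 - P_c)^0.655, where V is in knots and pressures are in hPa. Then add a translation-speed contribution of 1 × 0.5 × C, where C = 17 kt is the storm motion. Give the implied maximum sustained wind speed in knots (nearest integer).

124 kt

ΔP = 1015 − 924 = 91 mb.
91^0.655 ≈ 19.194.
V ≈ 6.02 × 19.194 ≈ 115.5 kt.
Translation term: 1 × 0.5 × 17 = 8.5 kt.
Corrected V ≈ 124 kt → 124 kt.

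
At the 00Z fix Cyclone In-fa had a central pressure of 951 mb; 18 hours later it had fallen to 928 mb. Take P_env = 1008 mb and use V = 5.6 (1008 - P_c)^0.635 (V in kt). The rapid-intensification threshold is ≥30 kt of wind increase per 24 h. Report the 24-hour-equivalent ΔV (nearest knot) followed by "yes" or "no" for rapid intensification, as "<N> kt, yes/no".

V₁: ΔP = 57, V ≈ 5.6 × 57^0.635 ≈ 72.97 kt.
V₂: ΔP = 80, V ≈ 5.6 × 80^0.635 ≈ 90.50 kt.
ΔV over 18 h = 17.53 kt → 24 h equivalent = 17.53 × 24/18 ≈ 23.37 kt.
23 kt < 30 kt ⇒ not rapid intensification.

23 kt, no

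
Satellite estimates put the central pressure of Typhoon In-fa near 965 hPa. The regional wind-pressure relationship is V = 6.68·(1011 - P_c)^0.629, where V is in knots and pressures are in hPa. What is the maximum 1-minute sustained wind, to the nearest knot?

74 kt

ΔP = 1011 − 965 = 46 hPa.
46^0.629 ≈ 11.114.
V ≈ 6.68 × 11.114 ≈ 74.2 kt.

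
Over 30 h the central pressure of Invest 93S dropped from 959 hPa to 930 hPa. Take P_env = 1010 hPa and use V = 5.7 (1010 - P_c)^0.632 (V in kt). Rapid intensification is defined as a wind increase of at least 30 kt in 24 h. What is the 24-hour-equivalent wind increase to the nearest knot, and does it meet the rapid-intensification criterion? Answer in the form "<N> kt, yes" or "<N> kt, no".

V₁: ΔP = 51, V ≈ 5.7 × 51^0.632 ≈ 68.40 kt.
V₂: ΔP = 80, V ≈ 5.7 × 80^0.632 ≈ 90.91 kt.
ΔV over 30 h = 22.51 kt → 24 h equivalent = 22.51 × 24/30 ≈ 18.01 kt.
18 kt < 30 kt ⇒ not rapid intensification.

18 kt, no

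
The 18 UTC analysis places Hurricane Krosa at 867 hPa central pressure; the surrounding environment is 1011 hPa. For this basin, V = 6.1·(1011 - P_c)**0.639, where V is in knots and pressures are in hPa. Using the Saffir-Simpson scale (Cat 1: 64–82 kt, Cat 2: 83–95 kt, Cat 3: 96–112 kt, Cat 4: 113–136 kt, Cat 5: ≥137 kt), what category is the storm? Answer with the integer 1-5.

5

ΔP = 1011 − 867 = 144 hPa.
V ≈ 6.1 × 144^0.639 = 6.1 × 23.94 ≈ 146 kt.
146 kt falls in the Category 5 band.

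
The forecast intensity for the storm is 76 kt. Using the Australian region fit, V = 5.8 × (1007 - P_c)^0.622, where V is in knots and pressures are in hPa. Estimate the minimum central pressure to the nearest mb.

944 mb

ΔP = (V / 5.8)^(1/0.622) = (76/5.8)^1.608.
76/5.8 = 13.103; 13.103^1.608 ≈ 62.58 mb.
P_c = 1007 − 62.58 = 944.42 ≈ 944 mb.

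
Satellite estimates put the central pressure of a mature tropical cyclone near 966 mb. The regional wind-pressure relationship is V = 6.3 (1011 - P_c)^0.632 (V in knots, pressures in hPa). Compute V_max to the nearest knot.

70 kt

ΔP = 1011 − 966 = 45 mb.
45^0.632 ≈ 11.087.
V ≈ 6.3 × 11.087 ≈ 69.9 kt.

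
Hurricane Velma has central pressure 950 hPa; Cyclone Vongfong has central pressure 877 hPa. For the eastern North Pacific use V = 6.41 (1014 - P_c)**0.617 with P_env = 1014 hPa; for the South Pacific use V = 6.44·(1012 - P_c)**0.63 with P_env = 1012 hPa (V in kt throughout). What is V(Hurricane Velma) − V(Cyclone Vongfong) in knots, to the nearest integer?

Hurricane Velma: ΔP = 64; V ≈ 6.41 × 64^0.617 ≈ 83.42 kt.
Cyclone Vongfong: ΔP = 135; V ≈ 6.44 × 135^0.63 ≈ 141.58 kt.
Difference ≈ 83.42 − 141.58 = -58.16 → -58 kt.

-58 kt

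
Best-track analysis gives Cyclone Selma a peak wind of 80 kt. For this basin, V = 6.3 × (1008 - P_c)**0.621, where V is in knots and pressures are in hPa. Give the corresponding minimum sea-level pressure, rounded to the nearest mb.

948 mb

ΔP = (V / 6.3)^(1/0.621) = (80/6.3)^1.610.
80/6.3 = 12.698; 12.698^1.610 ≈ 59.89 mb.
P_c = 1008 − 59.89 = 948.11 ≈ 948 mb.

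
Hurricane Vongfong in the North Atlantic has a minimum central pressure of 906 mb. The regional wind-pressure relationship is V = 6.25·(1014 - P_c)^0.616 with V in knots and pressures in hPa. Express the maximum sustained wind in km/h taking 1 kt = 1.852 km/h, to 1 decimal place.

ΔP = 1014 − 906 = 108 mb.
V ≈ 6.25 × 108^0.616 = 6.25 × 17.889 ≈ 111.807 kt.
111.807 × 1.852 ≈ 207.07 km/h → 207.1 km/h.

207.1 km/h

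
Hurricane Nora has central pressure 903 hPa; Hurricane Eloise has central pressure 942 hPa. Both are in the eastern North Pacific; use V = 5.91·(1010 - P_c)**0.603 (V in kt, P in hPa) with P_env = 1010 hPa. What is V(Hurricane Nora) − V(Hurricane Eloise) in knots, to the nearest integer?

Hurricane Nora: ΔP = 107; V ≈ 5.91 × 107^0.603 ≈ 98.92 kt.
Hurricane Eloise: ΔP = 68; V ≈ 5.91 × 68^0.603 ≈ 75.26 kt.
Difference ≈ 98.92 − 75.26 = 23.66 → 24 kt.

24 kt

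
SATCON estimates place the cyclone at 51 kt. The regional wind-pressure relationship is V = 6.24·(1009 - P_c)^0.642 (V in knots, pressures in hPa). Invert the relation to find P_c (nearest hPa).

ΔP = (V / 6.24)^(1/0.642) = (51/6.24)^1.558.
51/6.24 = 8.173; 8.173^1.558 ≈ 26.37 hPa.
P_c = 1009 − 26.37 = 982.63 ≈ 983 hPa.

983 hPa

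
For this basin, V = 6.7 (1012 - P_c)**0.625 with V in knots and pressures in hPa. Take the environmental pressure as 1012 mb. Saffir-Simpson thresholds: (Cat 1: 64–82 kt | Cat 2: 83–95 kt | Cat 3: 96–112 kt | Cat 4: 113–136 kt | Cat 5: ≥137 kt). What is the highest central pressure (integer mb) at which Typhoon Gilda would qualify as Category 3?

941 mb

Category 3 begins at V = 96 kt.
Required ΔP = (96/6.7)^(1/0.625) = 14.328^1.600 ≈ 70.78 mb.
P_c ≤ 1012 − 70.78 = 941.22, so the highest integer P_c is 941 mb.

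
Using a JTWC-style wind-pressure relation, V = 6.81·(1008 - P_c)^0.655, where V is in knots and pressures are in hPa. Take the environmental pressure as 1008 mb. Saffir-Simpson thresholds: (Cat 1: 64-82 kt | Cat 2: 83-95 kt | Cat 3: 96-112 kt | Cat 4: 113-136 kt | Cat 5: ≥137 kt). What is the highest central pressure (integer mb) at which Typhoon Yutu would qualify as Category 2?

Category 2 begins at V = 83 kt.
Required ΔP = (83/6.81)^(1/0.655) = 12.188^1.527 ≈ 45.49 mb.
P_c ≤ 1008 − 45.49 = 962.51, so the highest integer P_c is 962 mb.

962 mb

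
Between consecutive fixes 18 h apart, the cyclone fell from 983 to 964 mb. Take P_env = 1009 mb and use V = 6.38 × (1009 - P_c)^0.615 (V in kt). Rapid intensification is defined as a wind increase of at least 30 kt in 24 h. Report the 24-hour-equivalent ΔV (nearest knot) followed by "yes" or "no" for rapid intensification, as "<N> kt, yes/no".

V₁: ΔP = 26, V ≈ 6.38 × 26^0.615 ≈ 47.32 kt.
V₂: ΔP = 45, V ≈ 6.38 × 45^0.615 ≈ 66.31 kt.
ΔV over 18 h = 18.99 kt → 24 h equivalent = 18.99 × 24/18 ≈ 25.32 kt.
25 kt < 30 kt ⇒ not rapid intensification.

25 kt, no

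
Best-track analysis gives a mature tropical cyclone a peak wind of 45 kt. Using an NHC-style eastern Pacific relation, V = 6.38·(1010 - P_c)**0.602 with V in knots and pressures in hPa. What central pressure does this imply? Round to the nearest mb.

ΔP = (V / 6.38)^(1/0.602) = (45/6.38)^1.661.
45/6.38 = 7.053; 7.053^1.661 ≈ 25.66 mb.
P_c = 1010 − 25.66 = 984.34 ≈ 984 mb.

984 mb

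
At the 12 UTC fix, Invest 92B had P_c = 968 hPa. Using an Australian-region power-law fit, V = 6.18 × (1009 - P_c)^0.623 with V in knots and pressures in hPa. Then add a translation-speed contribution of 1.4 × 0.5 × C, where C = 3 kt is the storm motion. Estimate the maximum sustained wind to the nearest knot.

65 kt

ΔP = 1009 − 968 = 41 hPa.
41^0.623 ≈ 10.110.
V ≈ 6.18 × 10.110 ≈ 62.5 kt.
Translation term: 1.4 × 0.5 × 3 = 2.1 kt.
Corrected V ≈ 64.6 kt → 65 kt.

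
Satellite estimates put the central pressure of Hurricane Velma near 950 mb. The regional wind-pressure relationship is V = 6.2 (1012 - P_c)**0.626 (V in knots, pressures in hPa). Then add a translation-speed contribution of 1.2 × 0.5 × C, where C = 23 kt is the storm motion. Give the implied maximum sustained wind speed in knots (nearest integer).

96 kt

ΔP = 1012 − 950 = 62 mb.
62^0.626 ≈ 13.245.
V ≈ 6.2 × 13.245 ≈ 82.1 kt.
Translation term: 1.2 × 0.5 × 23 = 13.8 kt.
Corrected V ≈ 95.9 kt → 96 kt.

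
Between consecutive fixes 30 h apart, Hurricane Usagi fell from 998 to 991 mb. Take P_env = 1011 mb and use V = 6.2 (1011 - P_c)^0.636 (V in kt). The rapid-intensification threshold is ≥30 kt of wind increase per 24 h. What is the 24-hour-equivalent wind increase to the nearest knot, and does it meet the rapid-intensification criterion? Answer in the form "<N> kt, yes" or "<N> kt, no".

8 kt, no

V₁: ΔP = 13, V ≈ 6.2 × 13^0.636 ≈ 31.69 kt.
V₂: ΔP = 20, V ≈ 6.2 × 20^0.636 ≈ 41.67 kt.
ΔV over 30 h = 9.98 kt → 24 h equivalent = 9.98 × 24/30 ≈ 7.98 kt.
8 kt < 30 kt ⇒ not rapid intensification.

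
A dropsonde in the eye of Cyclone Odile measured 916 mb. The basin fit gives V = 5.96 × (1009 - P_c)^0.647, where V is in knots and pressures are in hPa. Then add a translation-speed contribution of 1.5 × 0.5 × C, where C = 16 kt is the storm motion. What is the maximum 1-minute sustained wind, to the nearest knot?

124 kt

ΔP = 1009 − 916 = 93 mb.
93^0.647 ≈ 18.776.
V ≈ 5.96 × 18.776 ≈ 111.9 kt.
Translation term: 1.5 × 0.5 × 16 = 12 kt.
Corrected V ≈ 123.9 kt → 124 kt.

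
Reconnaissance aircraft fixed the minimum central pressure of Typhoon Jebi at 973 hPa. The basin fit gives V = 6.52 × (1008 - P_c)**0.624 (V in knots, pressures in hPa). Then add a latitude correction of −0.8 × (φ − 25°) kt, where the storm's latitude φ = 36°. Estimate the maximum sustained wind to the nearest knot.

ΔP = 1008 − 973 = 35 hPa.
35^0.624 ≈ 9.194.
V ≈ 6.52 × 9.194 ≈ 59.9 kt.
Latitude correction: −0.8 × (36 − 25) = -8.8 kt.
Corrected V ≈ 51.1 kt → 51 kt.

51 kt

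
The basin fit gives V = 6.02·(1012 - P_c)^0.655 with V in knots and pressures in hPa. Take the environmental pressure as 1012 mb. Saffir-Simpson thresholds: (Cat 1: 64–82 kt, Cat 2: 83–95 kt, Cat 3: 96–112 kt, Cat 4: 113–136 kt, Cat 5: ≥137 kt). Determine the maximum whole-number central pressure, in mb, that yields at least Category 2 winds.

957 mb

Category 2 begins at V = 83 kt.
Required ΔP = (83/6.02)^(1/0.655) = 13.787^1.527 ≈ 54.91 mb.
P_c ≤ 1012 − 54.91 = 957.09, so the highest integer P_c is 957 mb.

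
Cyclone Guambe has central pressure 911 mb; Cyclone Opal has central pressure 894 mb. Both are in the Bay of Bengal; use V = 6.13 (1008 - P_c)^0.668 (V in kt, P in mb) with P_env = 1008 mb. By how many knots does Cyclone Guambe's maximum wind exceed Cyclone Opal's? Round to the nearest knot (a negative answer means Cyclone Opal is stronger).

-15 kt

Cyclone Guambe: ΔP = 97; V ≈ 6.13 × 97^0.668 ≈ 130.20 kt.
Cyclone Opal: ΔP = 114; V ≈ 6.13 × 114^0.668 ≈ 145.04 kt.
Difference ≈ 130.20 − 145.04 = -14.84 → -15 kt.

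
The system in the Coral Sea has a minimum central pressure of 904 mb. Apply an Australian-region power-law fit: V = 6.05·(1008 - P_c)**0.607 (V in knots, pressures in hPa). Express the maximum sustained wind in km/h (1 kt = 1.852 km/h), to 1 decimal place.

ΔP = 1008 − 904 = 104 mb.
V ≈ 6.05 × 104^0.607 = 6.05 × 16.763 ≈ 101.413 kt.
101.413 × 1.852 ≈ 187.82 km/h → 187.8 km/h.

187.8 km/h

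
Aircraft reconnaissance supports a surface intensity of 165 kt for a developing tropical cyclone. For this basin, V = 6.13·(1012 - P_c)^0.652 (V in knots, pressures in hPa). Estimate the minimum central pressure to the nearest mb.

856 mb

ΔP = (V / 6.13)^(1/0.652) = (165/6.13)^1.534.
165/6.13 = 26.917; 26.917^1.534 ≈ 156.06 mb.
P_c = 1012 − 156.06 = 855.94 ≈ 856 mb.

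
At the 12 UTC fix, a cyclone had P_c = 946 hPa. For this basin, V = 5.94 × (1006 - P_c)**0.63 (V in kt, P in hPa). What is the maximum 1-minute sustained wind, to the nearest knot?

78 kt

ΔP = 1006 − 946 = 60 hPa.
60^0.63 ≈ 13.190.
V ≈ 5.94 × 13.190 ≈ 78.3 kt.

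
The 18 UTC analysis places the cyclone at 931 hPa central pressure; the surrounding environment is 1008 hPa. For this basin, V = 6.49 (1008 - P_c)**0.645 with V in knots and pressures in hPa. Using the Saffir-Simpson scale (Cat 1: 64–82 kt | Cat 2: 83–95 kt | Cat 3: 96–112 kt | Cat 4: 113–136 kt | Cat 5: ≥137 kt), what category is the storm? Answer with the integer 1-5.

ΔP = 1008 − 931 = 77 hPa.
V ≈ 6.49 × 77^0.645 = 6.49 × 16.47 ≈ 107 kt.
107 kt falls in the Category 3 band.

3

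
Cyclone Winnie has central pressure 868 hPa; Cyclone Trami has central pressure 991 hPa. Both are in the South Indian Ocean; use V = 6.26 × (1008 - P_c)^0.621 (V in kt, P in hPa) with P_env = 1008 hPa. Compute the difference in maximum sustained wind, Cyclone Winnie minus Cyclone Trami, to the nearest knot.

98 kt

Cyclone Winnie: ΔP = 140; V ≈ 6.26 × 140^0.621 ≈ 134.69 kt.
Cyclone Trami: ΔP = 17; V ≈ 6.26 × 17^0.621 ≈ 36.36 kt.
Difference ≈ 134.69 − 36.36 = 98.33 → 98 kt.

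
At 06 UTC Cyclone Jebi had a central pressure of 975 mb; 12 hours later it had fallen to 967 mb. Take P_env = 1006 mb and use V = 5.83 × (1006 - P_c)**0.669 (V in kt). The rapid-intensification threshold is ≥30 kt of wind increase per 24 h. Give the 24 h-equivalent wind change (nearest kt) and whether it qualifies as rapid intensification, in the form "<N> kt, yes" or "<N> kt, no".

V₁: ΔP = 31, V ≈ 5.83 × 31^0.669 ≈ 57.99 kt.
V₂: ΔP = 39, V ≈ 5.83 × 39^0.669 ≈ 67.62 kt.
ΔV over 12 h = 9.63 kt → 24 h equivalent = 9.63 × 24/12 ≈ 19.26 kt.
19 kt < 30 kt ⇒ not rapid intensification.

19 kt, no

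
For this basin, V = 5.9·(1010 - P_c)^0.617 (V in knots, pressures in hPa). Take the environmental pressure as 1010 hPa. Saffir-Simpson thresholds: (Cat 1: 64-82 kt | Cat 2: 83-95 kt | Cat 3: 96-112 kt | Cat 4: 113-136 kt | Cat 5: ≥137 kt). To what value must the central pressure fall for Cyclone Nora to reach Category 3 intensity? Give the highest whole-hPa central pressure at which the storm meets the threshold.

Category 3 begins at V = 96 kt.
Required ΔP = (96/5.9)^(1/0.617) = 16.271^1.621 ≈ 91.92 hPa.
P_c ≤ 1010 − 91.92 = 918.08, so the highest integer P_c is 918 hPa.

918 hPa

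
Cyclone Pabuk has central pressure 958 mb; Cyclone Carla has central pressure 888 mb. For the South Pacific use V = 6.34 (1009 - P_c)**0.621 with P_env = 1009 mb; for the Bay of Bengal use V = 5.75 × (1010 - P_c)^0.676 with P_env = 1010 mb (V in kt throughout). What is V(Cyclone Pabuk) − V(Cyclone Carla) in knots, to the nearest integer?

Cyclone Pabuk: ΔP = 51; V ≈ 6.34 × 51^0.621 ≈ 72.86 kt.
Cyclone Carla: ΔP = 122; V ≈ 5.75 × 122^0.676 ≈ 147.93 kt.
Difference ≈ 72.86 − 147.93 = -75.07 → -75 kt.

-75 kt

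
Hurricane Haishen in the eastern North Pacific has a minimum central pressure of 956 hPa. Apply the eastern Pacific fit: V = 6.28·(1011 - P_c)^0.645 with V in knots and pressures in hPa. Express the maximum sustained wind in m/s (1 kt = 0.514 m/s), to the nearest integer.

43 m/s

ΔP = 1011 − 956 = 55 hPa.
V ≈ 6.28 × 55^0.645 = 6.28 × 13.260 ≈ 83.271 kt.
83.271 × 0.514 ≈ 42.80 m/s → 43 m/s.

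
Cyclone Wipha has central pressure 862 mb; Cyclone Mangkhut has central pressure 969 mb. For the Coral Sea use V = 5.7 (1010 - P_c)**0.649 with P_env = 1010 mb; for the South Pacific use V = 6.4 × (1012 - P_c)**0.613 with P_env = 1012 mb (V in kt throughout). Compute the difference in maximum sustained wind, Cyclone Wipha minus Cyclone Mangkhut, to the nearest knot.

Cyclone Wipha: ΔP = 148; V ≈ 5.7 × 148^0.649 ≈ 146.01 kt.
Cyclone Mangkhut: ΔP = 43; V ≈ 6.4 × 43^0.613 ≈ 64.19 kt.
Difference ≈ 146.01 − 64.19 = 81.82 → 82 kt.

82 kt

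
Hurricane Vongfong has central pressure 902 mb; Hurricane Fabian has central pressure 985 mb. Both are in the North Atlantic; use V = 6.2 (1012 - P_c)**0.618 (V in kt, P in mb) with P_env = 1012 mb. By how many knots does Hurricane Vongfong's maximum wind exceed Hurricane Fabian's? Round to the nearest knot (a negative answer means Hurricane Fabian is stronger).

Hurricane Vongfong: ΔP = 110; V ≈ 6.2 × 110^0.618 ≈ 113.23 kt.
Hurricane Fabian: ΔP = 27; V ≈ 6.2 × 27^0.618 ≈ 47.53 kt.
Difference ≈ 113.23 − 47.53 = 65.70 → 66 kt.

66 kt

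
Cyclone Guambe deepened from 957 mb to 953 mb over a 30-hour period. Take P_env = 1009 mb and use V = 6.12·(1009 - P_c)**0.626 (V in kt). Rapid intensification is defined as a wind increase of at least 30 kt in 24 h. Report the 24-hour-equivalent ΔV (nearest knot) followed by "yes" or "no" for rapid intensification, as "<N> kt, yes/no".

3 kt, no

V₁: ΔP = 52, V ≈ 6.12 × 52^0.626 ≈ 72.61 kt.
V₂: ΔP = 56, V ≈ 6.12 × 56^0.626 ≈ 76.05 kt.
ΔV over 30 h = 3.44 kt → 24 h equivalent = 3.44 × 24/30 ≈ 2.75 kt.
3 kt < 30 kt ⇒ not rapid intensification.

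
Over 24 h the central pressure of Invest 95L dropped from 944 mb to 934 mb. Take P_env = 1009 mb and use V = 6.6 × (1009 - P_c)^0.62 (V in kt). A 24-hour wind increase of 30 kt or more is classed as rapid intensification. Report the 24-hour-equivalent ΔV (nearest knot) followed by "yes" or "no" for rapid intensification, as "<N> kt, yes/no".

V₁: ΔP = 65, V ≈ 6.6 × 65^0.62 ≈ 87.81 kt.
V₂: ΔP = 75, V ≈ 6.6 × 75^0.62 ≈ 95.96 kt.
ΔV over 24 h = 8.15 kt → 24 h equivalent = 8.15 × 24/24 ≈ 8.15 kt.
8 kt < 30 kt ⇒ not rapid intensification.

8 kt, no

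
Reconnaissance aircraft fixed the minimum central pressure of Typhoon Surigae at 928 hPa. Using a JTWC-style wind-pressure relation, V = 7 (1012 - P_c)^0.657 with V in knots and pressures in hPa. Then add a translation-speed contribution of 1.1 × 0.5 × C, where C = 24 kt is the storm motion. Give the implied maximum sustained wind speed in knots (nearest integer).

ΔP = 1012 − 928 = 84 hPa.
84^0.657 ≈ 18.376.
V ≈ 7 × 18.376 ≈ 128.6 kt.
Translation term: 1.1 × 0.5 × 24 = 13.2 kt.
Corrected V ≈ 141.8 kt → 142 kt.

142 kt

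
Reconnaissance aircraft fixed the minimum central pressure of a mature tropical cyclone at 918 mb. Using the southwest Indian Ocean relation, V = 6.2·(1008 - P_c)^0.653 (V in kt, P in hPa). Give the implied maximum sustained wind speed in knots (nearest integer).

117 kt

ΔP = 1008 − 918 = 90 mb.
90^0.653 ≈ 18.885.
V ≈ 6.2 × 18.885 ≈ 117.1 kt.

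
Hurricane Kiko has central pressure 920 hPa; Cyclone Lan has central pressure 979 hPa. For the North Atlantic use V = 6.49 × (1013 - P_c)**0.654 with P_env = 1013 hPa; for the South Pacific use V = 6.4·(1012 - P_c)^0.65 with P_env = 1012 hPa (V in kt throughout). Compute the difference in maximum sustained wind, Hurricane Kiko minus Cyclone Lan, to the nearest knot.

64 kt

Hurricane Kiko: ΔP = 93; V ≈ 6.49 × 93^0.654 ≈ 125.79 kt.
Cyclone Lan: ΔP = 33; V ≈ 6.4 × 33^0.65 ≈ 62.12 kt.
Difference ≈ 125.79 − 62.12 = 63.67 → 64 kt.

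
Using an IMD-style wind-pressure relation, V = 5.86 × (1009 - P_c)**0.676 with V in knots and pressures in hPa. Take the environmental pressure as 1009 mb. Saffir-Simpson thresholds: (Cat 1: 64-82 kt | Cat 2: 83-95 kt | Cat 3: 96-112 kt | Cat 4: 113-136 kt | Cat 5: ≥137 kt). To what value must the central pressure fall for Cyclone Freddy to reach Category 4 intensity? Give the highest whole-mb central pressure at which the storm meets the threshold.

Category 4 begins at V = 113 kt.
Required ΔP = (113/5.86)^(1/0.676) = 19.283^1.479 ≈ 79.64 mb.
P_c ≤ 1009 − 79.64 = 929.36, so the highest integer P_c is 929 mb.

929 mb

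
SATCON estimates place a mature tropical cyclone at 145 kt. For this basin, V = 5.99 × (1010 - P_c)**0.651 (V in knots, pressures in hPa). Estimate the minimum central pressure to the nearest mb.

876 mb

ΔP = (V / 5.99)^(1/0.651) = (145/5.99)^1.536.
145/5.99 = 24.207; 24.207^1.536 ≈ 133.62 mb.
P_c = 1010 − 133.62 = 876.38 ≈ 876 mb.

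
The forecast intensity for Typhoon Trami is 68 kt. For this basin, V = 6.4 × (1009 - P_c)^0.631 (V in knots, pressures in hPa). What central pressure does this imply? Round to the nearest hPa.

967 hPa

ΔP = (V / 6.4)^(1/0.631) = (68/6.4)^1.585.
68/6.4 = 10.625; 10.625^1.585 ≈ 42.32 hPa.
P_c = 1009 − 42.32 = 966.68 ≈ 967 hPa.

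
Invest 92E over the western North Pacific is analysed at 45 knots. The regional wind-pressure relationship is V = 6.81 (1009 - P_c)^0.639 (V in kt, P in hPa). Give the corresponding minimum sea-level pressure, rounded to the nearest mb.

990 mb

ΔP = (V / 6.81)^(1/0.639) = (45/6.81)^1.565.
45/6.81 = 6.608; 6.608^1.565 ≈ 19.20 mb.
P_c = 1009 − 19.20 = 989.80 ≈ 990 mb.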